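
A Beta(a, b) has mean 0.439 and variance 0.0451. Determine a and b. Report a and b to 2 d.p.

By moment matching, a+b = μ(1−μ)/σ² − 1 = (0.439·0.561)/0.0451 − 1 = 5.4607 − 1 = 4.4607.
Since a/(a+b) = μ, a = 0.439·4.4607 = 1.96 and b = 0.561·4.4607 = 2.50.

a = 1.96, b = 2.50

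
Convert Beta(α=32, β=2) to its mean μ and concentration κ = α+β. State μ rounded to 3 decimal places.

μ = 0.941, κ = 34

κ = α+β = 32+2 = 34; μ = α/κ = 32/34 = 0.941.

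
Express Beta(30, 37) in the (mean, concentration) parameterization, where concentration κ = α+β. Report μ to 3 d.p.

μ = 0.448, κ = 67

κ = α+β = 30+37 = 67; μ = α/κ = 30/67 = 0.448.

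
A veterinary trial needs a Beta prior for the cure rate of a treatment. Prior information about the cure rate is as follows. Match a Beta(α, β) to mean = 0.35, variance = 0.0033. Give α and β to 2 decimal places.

Write ν = α+β; then α = μν and Var = μ(1−μ)/(ν+1).
ν = μ(1−μ)/Var − 1 = 0.2275/0.0033 − 1 = 67.9394.
α = 0.35·67.9394 = 23.78, β = 0.65·67.9394 = 44.16.

α = 23.78, β = 44.16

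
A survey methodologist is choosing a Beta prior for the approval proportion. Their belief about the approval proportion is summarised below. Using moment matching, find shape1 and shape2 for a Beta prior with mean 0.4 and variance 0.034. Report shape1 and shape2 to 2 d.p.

shape1 = 2.42, shape2 = 3.64

Let s = shape1+shape2. The Beta variance is μ(1−μ)/(s+1).
So s+1 = μ(1−μ)/σ² = (0.4×0.6)/0.034 = 0.24/0.034 = 7.0588, giving s = 6.0588.
Then shape1 = μs = 0.4×6.0588 = 2.42 and shape2 = (1−μ)s = 0.6×6.0588 = 3.64.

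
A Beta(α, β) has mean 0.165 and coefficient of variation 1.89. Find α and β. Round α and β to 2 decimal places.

α = 0.07, β = 0.35

σ = CV·μ = 1.89×0.165 = 0.31185, so σ² = 0.097250.
s+1 = μ(1−μ)/σ² = 0.137775/0.097250 = 1.4167, so s = α+β = 0.4167.
α = μs = 0.07, β = (1−μ)s = 0.35.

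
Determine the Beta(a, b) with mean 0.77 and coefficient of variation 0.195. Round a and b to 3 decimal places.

a = 5.279, b = 1.577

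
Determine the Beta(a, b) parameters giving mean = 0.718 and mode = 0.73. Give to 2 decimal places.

a = 27.52, b = 10.81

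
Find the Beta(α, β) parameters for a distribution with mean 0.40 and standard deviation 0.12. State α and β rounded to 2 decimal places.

α = 6.27, β = 9.40

Variance = 0.12² = 0.0144. The moment-matching identity α+β = μ(1−μ)/Var − 1 gives
α+β = 0.2400/0.0144 − 1 = 15.6667, so α = μ·15.6667 = 6.27 and β = (1−μ)·15.6667 = 9.40.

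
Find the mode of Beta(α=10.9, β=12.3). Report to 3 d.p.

0.467

The density x^(α−1)(1−x)^(β−1) is maximised at (α−1)/(α+β−2) = 9.9/21.2 = 0.467.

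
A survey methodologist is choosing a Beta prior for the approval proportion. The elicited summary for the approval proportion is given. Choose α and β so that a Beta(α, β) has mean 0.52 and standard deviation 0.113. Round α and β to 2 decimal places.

First σ² = 0.012769. Setting α = μn, β = (1−μ)n with n = α+β,
μ(1−μ)/(n+1) = 0.012769 ⇒ n+1 = 0.2496/0.012769 = 19.5473 ⇒ n = 18.5473.
Hence α = 0.52×18.5473 = 9.64, β = 0.48×18.5473 = 8.90.

α = 9.64, β = 8.90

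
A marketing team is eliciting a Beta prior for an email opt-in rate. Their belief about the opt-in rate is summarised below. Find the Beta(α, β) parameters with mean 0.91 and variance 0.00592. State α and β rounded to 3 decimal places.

α = 11.679, β = 1.155

Let s = α+β. The Beta variance is μ(1−μ)/(s+1).
So s+1 = μ(1−μ)/σ² = (0.91×0.09)/0.00592 = 0.0819/0.00592 = 13.8345, giving s = 12.8345.
Then α = μs = 0.91×12.8345 = 11.679 and β = (1−μ)s = 0.09×12.8345 = 1.155.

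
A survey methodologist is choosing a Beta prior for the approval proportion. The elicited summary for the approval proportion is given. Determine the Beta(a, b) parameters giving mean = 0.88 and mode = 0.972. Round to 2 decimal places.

a = 9.03, b = 1.23

With s = a+b: μ = a/s and mode = (a−1)/(s−2). Eliminating a = μs,
μs − 1 = m(s−2) ⇒ s(μ−m) = 1−2m ⇒ s = -0.944/-0.092 = 10.2609.
So a = μs = 9.03, b = (1−μ)s = 1.23.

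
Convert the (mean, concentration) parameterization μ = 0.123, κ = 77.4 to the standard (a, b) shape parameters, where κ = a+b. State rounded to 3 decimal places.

a = μκ = 0.123×77.4 = 9.520 and b = (1−μ)κ = 0.877×77.4 = 67.880.

a = 9.520, b = 67.880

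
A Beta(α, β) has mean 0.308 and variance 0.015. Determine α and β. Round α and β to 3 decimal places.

Write ν = α+β; then α = μν and Var = μ(1−μ)/(ν+1).
ν = μ(1−μ)/Var − 1 = 0.213136/0.015 − 1 = 13.2091.
α = 0.308·13.2091 = 4.068, β = 0.692·13.2091 = 9.141.

α = 4.068, β = 9.141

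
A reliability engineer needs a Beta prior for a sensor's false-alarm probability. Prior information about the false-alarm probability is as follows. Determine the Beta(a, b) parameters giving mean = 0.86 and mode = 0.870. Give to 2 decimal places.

Let s = a+b. Mean gives a = μs = 0.86s; mode gives (a−1)/(s−2) = 0.870.
Substituting: 0.86s − 1 = 0.870(s−2) = 0.870s − 1.740, so -0.010s = -0.740 and s = 74.0000.
Then a = 0.86×74.0000 = 63.64 and b = s−a = 10.36.

a = 63.64, b = 10.36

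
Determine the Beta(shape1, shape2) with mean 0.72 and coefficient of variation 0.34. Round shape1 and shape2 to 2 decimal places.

Var = (CV·μ)² = (0.34×0.72)² = 0.059927.
shape1+shape2 = μ(1−μ)/Var − 1 = 0.2016/0.059927 − 1 = 2.3641.
Thus shape1 = 0.72·2.3641 = 1.70 and shape2 = 0.28·2.3641 = 0.66.

shape1 = 1.70, shape2 = 0.66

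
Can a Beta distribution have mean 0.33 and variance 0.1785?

The Beta variance bound is σ² < μ(1−μ).
Here μ(1−μ) = 0.33×0.67 = 0.2211, and 0.1785 < 0.2211.

Yes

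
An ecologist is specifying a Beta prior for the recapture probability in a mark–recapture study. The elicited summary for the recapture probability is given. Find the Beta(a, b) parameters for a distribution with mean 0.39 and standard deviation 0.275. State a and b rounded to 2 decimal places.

a = 0.84, b = 1.31

Variance = 0.275² = 0.075625. The moment-matching identity a+b = μ(1−μ)/Var − 1 gives
a+b = 0.2379/0.075625 − 1 = 2.1458, so a = μ·2.1458 = 0.84 and b = (1−μ)·2.1458 = 1.31.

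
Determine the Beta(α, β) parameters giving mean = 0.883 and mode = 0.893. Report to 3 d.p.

With s = α+β: μ = α/s and mode = (α−1)/(s−2). Eliminating α = μs,
μs − 1 = m(s−2) ⇒ s(μ−m) = 1−2m ⇒ s = -0.786/-0.010 = 78.6000.
So α = μs = 69.404, β = (1−μ)s = 9.196.

α = 69.404, β = 9.196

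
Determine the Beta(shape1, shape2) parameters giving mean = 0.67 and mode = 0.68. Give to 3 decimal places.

Let s = shape1+shape2. Mean gives shape1 = μs = 0.67s; mode gives (shape1−1)/(s−2) = 0.68.
Substituting: 0.67s − 1 = 0.68(s−2) = 0.68s − 1.36, so -0.01s = -0.36 and s = 36.0000.
Then shape1 = 0.67×36.0000 = 24.120 and shape2 = s−shape1 = 11.880.

shape1 = 24.120, shape2 = 11.880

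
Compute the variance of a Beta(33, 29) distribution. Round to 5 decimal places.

0.00395

μ = 33/62 = 0.532258; Var = μ(1−μ)/(α+β+1) = 0.2489594/63 = 0.00395.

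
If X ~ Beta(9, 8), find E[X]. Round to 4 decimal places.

The Beta mean is α/(α+β) = 9/(9+8) = 0.5294.

0.5294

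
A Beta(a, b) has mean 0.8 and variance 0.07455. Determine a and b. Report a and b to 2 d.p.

Write ν = a+b; then a = μν and Var = μ(1−μ)/(ν+1).
ν = μ(1−μ)/Var − 1 = 0.16/0.07455 − 1 = 1.1462.
a = 0.8·1.1462 = 0.92, b = 0.2·1.1462 = 0.23.

a = 0.92, b = 0.23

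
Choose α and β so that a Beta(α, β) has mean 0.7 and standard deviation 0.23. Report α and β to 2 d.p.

Variance = 0.23² = 0.0529. The moment-matching identity α+β = μ(1−μ)/Var − 1 gives
α+β = 0.21/0.0529 − 1 = 2.9698, so α = μ·2.9698 = 2.08 and β = (1−μ)·2.9698 = 0.89.

α = 2.08, β = 0.89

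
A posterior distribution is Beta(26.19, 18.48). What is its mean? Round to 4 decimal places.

0.5863

The Beta mean is α/(α+β) = 26.19/(26.19+18.48) = 0.5863.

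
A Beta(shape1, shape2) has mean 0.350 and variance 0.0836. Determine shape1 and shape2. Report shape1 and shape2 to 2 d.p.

shape1 = 0.60, shape2 = 1.12

By moment matching, shape1+shape2 = μ(1−μ)/σ² − 1 = (0.350·0.650)/0.0836 − 1 = 2.7213 − 1 = 1.7213.
Since shape1/(shape1+shape2) = μ, shape1 = 0.350·1.7213 = 0.60 and shape2 = 0.650·1.7213 = 1.12.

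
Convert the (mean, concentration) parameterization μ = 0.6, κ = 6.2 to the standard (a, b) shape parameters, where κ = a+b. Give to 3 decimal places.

Split κ in proportion μ : (1−μ): a = 0.6·6.2 = 3.720, b = 6.2 − 3.720 = 2.480.

a = 3.720, b = 2.480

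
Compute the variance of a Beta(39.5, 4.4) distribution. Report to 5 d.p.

μ = 39.5/43.9 = 0.899772; Var = μ(1−μ)/(α+β+1) = 0.0901822/44.9 = 0.00201.

0.00201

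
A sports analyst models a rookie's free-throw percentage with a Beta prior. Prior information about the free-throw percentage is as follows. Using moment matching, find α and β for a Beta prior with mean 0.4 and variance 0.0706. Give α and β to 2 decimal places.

α = 0.96, β = 1.44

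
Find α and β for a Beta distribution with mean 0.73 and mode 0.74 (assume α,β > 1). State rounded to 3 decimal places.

α = 35.040, β = 12.960

Let s = α+β. Mean gives α = μs = 0.73s; mode gives (α−1)/(s−2) = 0.74.
Substituting: 0.73s − 1 = 0.74(s−2) = 0.74s − 1.48, so -0.01s = -0.48 and s = 48.0000.
Then α = 0.73×48.0000 = 35.040 and β = s−α = 12.960.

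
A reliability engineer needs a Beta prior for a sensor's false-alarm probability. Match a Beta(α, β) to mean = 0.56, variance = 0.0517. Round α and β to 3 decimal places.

α = 2.109, β = 1.657

By moment matching, α+β = μ(1−μ)/σ² − 1 = (0.56·0.44)/0.0517 − 1 = 4.7660 − 1 = 3.7660.
Since α/(α+β) = μ, α = 0.56·3.7660 = 2.109 and β = 0.44·3.7660 = 1.657.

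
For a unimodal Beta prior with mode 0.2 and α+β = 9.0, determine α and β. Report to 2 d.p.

α = 2.40, β = 6.60

Mode = (α−1)/(κ−2) with κ = α+β, so α−1 = 0.2·7.0 = 1.40.
α = 2.40; β = κ − α = 6.60.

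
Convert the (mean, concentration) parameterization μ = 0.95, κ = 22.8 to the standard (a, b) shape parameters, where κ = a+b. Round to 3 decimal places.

Split κ in proportion μ : (1−μ): a = 0.95·22.8 = 21.660, b = 22.8 − 21.660 = 1.140.

a = 21.660, b = 1.140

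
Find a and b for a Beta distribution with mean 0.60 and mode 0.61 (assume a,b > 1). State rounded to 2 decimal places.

With s = a+b: μ = a/s and mode = (a−1)/(s−2). Eliminating a = μs,
μs − 1 = m(s−2) ⇒ s(μ−m) = 1−2m ⇒ s = -0.22/-0.01 = 22.0000.
So a = μs = 13.20, b = (1−μ)s = 8.80.

a = 13.20, b = 8.80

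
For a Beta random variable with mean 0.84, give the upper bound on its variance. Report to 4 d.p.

For fixed mean μ the Beta variance is μ(1−μ)/(α+β+1), increasing as α+β decreases.
Its least upper bound (not attained) is μ(1−μ) = 0.84·0.16 = 0.1344.

0.1344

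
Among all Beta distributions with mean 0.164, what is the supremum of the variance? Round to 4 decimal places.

0.1371

For fixed mean μ the Beta variance is μ(1−μ)/(α+β+1), increasing as α+β decreases.
Its least upper bound (not attained) is μ(1−μ) = 0.164·0.836 = 0.1371.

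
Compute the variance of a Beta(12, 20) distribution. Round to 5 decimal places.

0.00710

μ = 12/32 = 0.375000; Var = μ(1−μ)/(α+β+1) = 0.2343750/33 = 0.00710.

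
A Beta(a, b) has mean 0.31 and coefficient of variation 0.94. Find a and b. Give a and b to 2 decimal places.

a = 0.47, b = 1.05

σ = CV·μ = 0.94×0.31 = 0.29140, so σ² = 0.084914.
s+1 = μ(1−μ)/σ² = 0.2139/0.084914 = 2.5190, so s = a+b = 1.5190.
a = μs = 0.47, b = (1−μ)s = 1.05.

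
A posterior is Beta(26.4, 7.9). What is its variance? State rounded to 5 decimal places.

Var = αβ/[(α+β)²(α+β+1)] = (26.4×7.9)/(34.3²×35.3) = 208.56/41530.097 = 0.00502.

0.00502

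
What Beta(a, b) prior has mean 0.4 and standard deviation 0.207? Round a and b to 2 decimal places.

Variance = 0.207² = 0.042849. The moment-matching identity a+b = μ(1−μ)/Var − 1 gives
a+b = 0.24/0.042849 − 1 = 4.6011, so a = μ·4.6011 = 1.84 and b = (1−μ)·4.6011 = 2.76.

a = 1.84, b = 2.76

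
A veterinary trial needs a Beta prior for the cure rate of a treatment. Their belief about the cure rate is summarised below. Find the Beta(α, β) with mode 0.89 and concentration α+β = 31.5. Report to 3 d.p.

For α,β>1 the mode is (α−1)/(α+β−2), so α = mode·(κ−2)+1 = 0.89×29.5+1 = 27.255.
And β = (1−mode)·(κ−2)+1 = 0.11×29.5+1 = 4.245.

α = 27.255, β = 4.245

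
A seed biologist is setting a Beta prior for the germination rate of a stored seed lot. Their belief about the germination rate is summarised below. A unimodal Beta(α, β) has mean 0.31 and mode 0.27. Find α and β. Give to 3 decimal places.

With s = α+β: μ = α/s and mode = (α−1)/(s−2). Eliminating α = μs,
μs − 1 = m(s−2) ⇒ s(μ−m) = 1−2m ⇒ s = 0.46/0.04 = 11.5000.
So α = μs = 3.565, β = (1−μ)s = 7.935.

α = 3.565, β = 7.935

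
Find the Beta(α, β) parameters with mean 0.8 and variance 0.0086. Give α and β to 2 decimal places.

Let s = α+β. The Beta variance is μ(1−μ)/(s+1).
So s+1 = μ(1−μ)/σ² = (0.8×0.2)/0.0086 = 0.16/0.0086 = 18.6047, giving s = 17.6047.
Then α = μs = 0.8×17.6047 = 14.08 and β = (1−μ)s = 0.2×17.6047 = 3.52.

α = 14.08, β = 3.52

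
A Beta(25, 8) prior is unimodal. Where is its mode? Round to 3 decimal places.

With α,β > 1, mode = (α−1)/(α+β−2) = 24/31 = 0.774.

0.774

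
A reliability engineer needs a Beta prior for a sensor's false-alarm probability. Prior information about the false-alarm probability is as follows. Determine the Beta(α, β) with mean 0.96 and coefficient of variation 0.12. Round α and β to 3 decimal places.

σ = CV·μ = 0.12×0.96 = 0.11520, so σ² = 0.013271.
s+1 = μ(1−μ)/σ² = 0.0384/0.013271 = 2.8935, so s = α+β = 1.8935.
α = μs = 1.818, β = (1−μ)s = 0.076.

α = 1.818, β = 0.076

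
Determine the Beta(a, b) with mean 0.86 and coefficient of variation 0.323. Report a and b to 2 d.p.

a = 0.48, b = 0.08

σ = CV·μ = 0.323×0.86 = 0.27778, so σ² = 0.077162.
s+1 = μ(1−μ)/σ² = 0.1204/0.077162 = 1.5604, so s = a+b = 0.5604.
a = μs = 0.48, b = (1−μ)s = 0.08.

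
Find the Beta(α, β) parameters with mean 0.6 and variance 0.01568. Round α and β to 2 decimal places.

α = 8.58, β = 5.72

By moment matching, α+β = μ(1−μ)/σ² − 1 = (0.6·0.4)/0.01568 − 1 = 15.3061 − 1 = 14.3061.
Since α/(α+β) = μ, α = 0.6·14.3061 = 8.58 and β = 0.4·14.3061 = 5.72.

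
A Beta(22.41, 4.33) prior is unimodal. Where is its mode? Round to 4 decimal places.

0.8654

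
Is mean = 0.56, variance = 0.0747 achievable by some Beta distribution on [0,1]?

Yes

The Beta variance bound is σ² < μ(1−μ).
Here μ(1−μ) = 0.56×0.44 = 0.2464, and 0.0747 < 0.2464.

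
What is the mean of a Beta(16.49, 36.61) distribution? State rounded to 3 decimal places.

0.311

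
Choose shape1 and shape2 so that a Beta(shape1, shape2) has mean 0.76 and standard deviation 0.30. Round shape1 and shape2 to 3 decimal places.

shape1 = 0.780, shape2 = 0.246

First σ² = 0.0900. Setting shape1 = μn, shape2 = (1−μ)n with n = shape1+shape2,
μ(1−μ)/(n+1) = 0.0900 ⇒ n+1 = 0.1824/0.0900 = 2.0267 ⇒ n = 1.0267.
Hence shape1 = 0.76×1.0267 = 0.780, shape2 = 0.24×1.0267 = 0.246.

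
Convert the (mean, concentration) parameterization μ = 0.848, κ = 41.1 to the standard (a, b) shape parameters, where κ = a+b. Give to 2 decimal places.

a = 34.85, b = 6.25

Split κ in proportion μ : (1−μ): a = 0.848·41.1 = 34.85, b = 41.1 − 34.85 = 6.25.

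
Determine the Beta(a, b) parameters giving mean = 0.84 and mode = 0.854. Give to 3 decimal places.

Let s = a+b. Mean gives a = μs = 0.84s; mode gives (a−1)/(s−2) = 0.854.
Substituting: 0.84s − 1 = 0.854(s−2) = 0.854s − 1.708, so -0.014s = -0.708 and s = 50.5714.
Then a = 0.84×50.5714 = 42.480 and b = s−a = 8.091.

a = 42.480, b = 8.091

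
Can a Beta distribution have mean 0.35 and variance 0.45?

No

The Beta variance bound is σ² < μ(1−μ).
Here μ(1−μ) = 0.35×0.65 = 0.2275, and 0.45 ≥ 0.2275.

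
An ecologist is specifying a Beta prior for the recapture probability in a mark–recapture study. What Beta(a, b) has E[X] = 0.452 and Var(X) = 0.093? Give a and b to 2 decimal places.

Let s = a+b. The Beta variance is μ(1−μ)/(s+1).
So s+1 = μ(1−μ)/σ² = (0.452×0.548)/0.093 = 0.247696/0.093 = 2.6634, giving s = 1.6634.
Then a = μs = 0.452×1.6634 = 0.75 and b = (1−μ)s = 0.548×1.6634 = 0.91.

a = 0.75, b = 0.91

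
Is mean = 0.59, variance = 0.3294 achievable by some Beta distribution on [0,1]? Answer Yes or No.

No

A Beta with mean μ has variance μ(1−μ)/(α+β+1) < μ(1−μ).
Here μ(1−μ) = 0.59×0.41 = 0.2419, and 0.3294 ≥ 0.2419.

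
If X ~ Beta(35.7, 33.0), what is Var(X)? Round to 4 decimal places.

0.0036

μ = 35.7/68.7 = 0.519651; Var = μ(1−μ)/(α+β+1) = 0.2496139/69.7 = 0.0036.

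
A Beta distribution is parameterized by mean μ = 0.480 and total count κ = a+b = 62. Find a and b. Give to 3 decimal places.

a = μκ = 0.480×62 = 29.760 and b = (1−μ)κ = 0.520×62 = 32.240.

a = 29.760, b = 32.240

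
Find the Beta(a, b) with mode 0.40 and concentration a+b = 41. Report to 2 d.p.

Mode = (a−1)/(κ−2) with κ = a+b, so a−1 = 0.40·39 = 15.60.
a = 16.60; b = κ − a = 24.40.

a = 16.60, b = 24.40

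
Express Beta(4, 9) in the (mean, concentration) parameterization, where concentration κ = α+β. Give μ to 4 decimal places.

κ = α+β = 4+9 = 13; μ = α/κ = 4/13 = 0.3077.

μ = 0.3077, κ = 13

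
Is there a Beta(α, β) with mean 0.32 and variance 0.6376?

No

A Beta with mean μ has variance μ(1−μ)/(α+β+1) < μ(1−μ).
Here μ(1−μ) = 0.32×0.68 = 0.2176, and 0.6376 ≥ 0.2176.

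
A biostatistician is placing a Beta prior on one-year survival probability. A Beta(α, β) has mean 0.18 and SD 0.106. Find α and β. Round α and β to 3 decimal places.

First σ² = 0.011236. Setting α = μn, β = (1−μ)n with n = α+β,
μ(1−μ)/(n+1) = 0.011236 ⇒ n+1 = 0.1476/0.011236 = 13.1363 ⇒ n = 12.1363.
Hence α = 0.18×12.1363 = 2.185, β = 0.82×12.1363 = 9.952.

α = 2.185, β = 9.952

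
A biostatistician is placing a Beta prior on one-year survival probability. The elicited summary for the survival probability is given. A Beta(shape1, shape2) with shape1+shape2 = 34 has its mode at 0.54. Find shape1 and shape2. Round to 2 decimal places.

shape1 = 18.28, shape2 = 15.72

For shape1,shape2>1 the mode is (shape1−1)/(shape1+shape2−2), so shape1 = mode·(κ−2)+1 = 0.54×32+1 = 18.28.
And shape2 = (1−mode)·(κ−2)+1 = 0.46×32+1 = 15.72.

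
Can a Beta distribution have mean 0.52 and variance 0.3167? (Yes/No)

For any Beta, Var(X) < E[X]·(1−E[X]).
Here μ(1−μ) = 0.52×0.48 = 0.2496, and 0.3167 ≥ 0.2496.

No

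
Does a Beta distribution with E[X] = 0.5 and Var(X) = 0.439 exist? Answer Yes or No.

The Beta variance bound is σ² < μ(1−μ).
Here μ(1−μ) = 0.5×0.5 = 0.25, and 0.439 ≥ 0.25.

No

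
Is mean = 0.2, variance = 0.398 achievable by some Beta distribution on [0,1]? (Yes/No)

No

The Beta variance bound is σ² < μ(1−μ).
Here μ(1−μ) = 0.2×0.8 = 0.16, and 0.398 ≥ 0.16.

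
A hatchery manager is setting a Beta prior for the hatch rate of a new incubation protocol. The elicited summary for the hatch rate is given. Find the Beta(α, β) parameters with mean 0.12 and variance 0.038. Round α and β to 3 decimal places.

α = 0.213, β = 1.565

By moment matching, α+β = μ(1−μ)/σ² − 1 = (0.12·0.88)/0.038 − 1 = 2.7789 − 1 = 1.7789.
Since α/(α+β) = μ, α = 0.12·1.7789 = 0.213 and β = 0.88·1.7789 = 1.565.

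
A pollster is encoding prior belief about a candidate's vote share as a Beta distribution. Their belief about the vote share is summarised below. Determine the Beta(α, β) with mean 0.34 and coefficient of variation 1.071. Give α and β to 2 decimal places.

α = 0.24, β = 0.46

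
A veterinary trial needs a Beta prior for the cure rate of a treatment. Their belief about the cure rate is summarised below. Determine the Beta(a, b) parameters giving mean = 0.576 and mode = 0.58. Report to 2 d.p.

a = 23.04, b = 16.96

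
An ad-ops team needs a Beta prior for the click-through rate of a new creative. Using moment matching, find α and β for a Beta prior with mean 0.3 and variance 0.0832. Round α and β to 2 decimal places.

By moment matching, α+β = μ(1−μ)/σ² − 1 = (0.3·0.7)/0.0832 − 1 = 2.5240 − 1 = 1.5240.
Since α/(α+β) = μ, α = 0.3·1.5240 = 0.46 and β = 0.7·1.5240 = 1.07.

α = 0.46, β = 1.07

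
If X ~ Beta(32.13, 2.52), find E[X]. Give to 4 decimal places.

0.9273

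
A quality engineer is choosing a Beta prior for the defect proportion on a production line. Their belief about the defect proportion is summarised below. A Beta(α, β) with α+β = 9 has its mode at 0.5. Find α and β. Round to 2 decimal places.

Mode = (α−1)/(κ−2) with κ = α+β, so α−1 = 0.5·7 = 3.50.
α = 4.50; β = κ − α = 4.50.

α = 4.50, β = 4.50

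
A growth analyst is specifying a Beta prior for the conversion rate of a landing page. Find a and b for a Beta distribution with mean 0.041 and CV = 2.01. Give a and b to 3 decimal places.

a = 0.196, b = 4.593

σ = CV·μ = 2.01×0.041 = 0.08241, so σ² = 0.006791.
s+1 = μ(1−μ)/σ² = 0.039319/0.006791 = 5.7895, so s = a+b = 4.7895.
a = μs = 0.196, b = (1−μ)s = 4.593.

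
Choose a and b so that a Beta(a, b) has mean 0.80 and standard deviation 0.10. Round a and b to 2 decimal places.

a = 12.00, b = 3.00

Variance = 0.10² = 0.0100. The moment-matching identity a+b = μ(1−μ)/Var − 1 gives
a+b = 0.1600/0.0100 − 1 = 15.0000, so a = μ·15.0000 = 12.00 and b = (1−μ)·15.0000 = 3.00.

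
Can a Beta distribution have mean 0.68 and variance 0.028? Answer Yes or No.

Yes

The Beta variance bound is σ² < μ(1−μ).
Here μ(1−μ) = 0.68×0.32 = 0.2176, and 0.028 < 0.2176.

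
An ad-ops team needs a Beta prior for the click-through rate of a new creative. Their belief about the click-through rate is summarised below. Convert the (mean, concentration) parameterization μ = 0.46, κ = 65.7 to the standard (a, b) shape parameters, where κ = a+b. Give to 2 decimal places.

a = 30.22, b = 35.48

Split κ in proportion μ : (1−μ): a = 0.46·65.7 = 30.22, b = 65.7 − 30.22 = 35.48.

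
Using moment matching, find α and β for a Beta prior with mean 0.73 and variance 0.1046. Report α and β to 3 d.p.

α = 0.646, β = 0.239

Write ν = α+β; then α = μν and Var = μ(1−μ)/(ν+1).
ν = μ(1−μ)/Var − 1 = 0.1971/0.1046 − 1 = 0.8843.
α = 0.73·0.8843 = 0.646, β = 0.27·0.8843 = 0.239.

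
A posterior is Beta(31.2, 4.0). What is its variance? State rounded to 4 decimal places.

α+β = 35.2 and αβ = 124.80, so Var = αβ/[(α+β)²(α+β+1)] = 124.80/44853.248 = 0.0028.

0.0028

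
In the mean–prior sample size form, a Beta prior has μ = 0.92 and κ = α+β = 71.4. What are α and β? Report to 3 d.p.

α = μκ = 0.92×71.4 = 65.688 and β = (1−μ)κ = 0.08×71.4 = 5.712.

α = 65.688, β = 5.712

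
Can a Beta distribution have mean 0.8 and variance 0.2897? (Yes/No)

The Beta variance bound is σ² < μ(1−μ).
Here μ(1−μ) = 0.8×0.2 = 0.16, and 0.2897 ≥ 0.16.

No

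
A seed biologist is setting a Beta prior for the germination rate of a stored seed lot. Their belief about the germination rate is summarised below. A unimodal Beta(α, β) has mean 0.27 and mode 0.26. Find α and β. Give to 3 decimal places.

α = 12.960, β = 35.040

With s = α+β: μ = α/s and mode = (α−1)/(s−2). Eliminating α = μs,
μs − 1 = m(s−2) ⇒ s(μ−m) = 1−2m ⇒ s = 0.48/0.01 = 48.0000.
So α = μs = 12.960, β = (1−μ)s = 35.040.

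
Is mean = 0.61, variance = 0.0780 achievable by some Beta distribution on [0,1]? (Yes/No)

Yes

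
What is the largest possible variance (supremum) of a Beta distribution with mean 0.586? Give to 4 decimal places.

For fixed mean μ the Beta variance is μ(1−μ)/(α+β+1), increasing as α+β decreases.
Its least upper bound (not attained) is μ(1−μ) = 0.586·0.414 = 0.2426.

0.2426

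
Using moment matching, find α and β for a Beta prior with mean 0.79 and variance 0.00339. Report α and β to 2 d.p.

Write ν = α+β; then α = μν and Var = μ(1−μ)/(ν+1).
ν = μ(1−μ)/Var − 1 = 0.1659/0.00339 − 1 = 47.9381.
α = 0.79·47.9381 = 37.87, β = 0.21·47.9381 = 10.07.

α = 37.87, β = 10.07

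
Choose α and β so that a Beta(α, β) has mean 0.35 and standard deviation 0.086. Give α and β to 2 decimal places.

σ² = 0.086² = 0.007396.
With s = α+β, Var = μ(1−μ)/(s+1), so s+1 = (0.35×0.65)/0.007396 = 30.7599 and s = 29.7599.
α = μs = 10.42, β = (1−μ)s = 19.34.

α = 10.42, β = 19.34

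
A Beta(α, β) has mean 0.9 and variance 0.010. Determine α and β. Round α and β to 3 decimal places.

Let s = α+β. The Beta variance is μ(1−μ)/(s+1).
So s+1 = μ(1−μ)/σ² = (0.9×0.1)/0.010 = 0.09/0.010 = 9.0000, giving s = 8.0000.
Then α = μs = 0.9×8.0000 = 7.200 and β = (1−μ)s = 0.1×8.0000 = 0.800.

α = 7.200, β = 0.800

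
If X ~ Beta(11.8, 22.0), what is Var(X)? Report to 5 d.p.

0.00653

Var = αβ/[(α+β)²(α+β+1)] = (11.8×22.0)/(33.8²×34.8) = 259.60/39756.912 = 0.00653.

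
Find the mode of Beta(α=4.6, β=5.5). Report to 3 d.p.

0.444

With α,β > 1, mode = (α−1)/(α+β−2) = 3.6/8.1 = 0.444.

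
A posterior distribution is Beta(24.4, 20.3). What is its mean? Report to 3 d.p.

0.546

The Beta mean is α/(α+β) = 24.4/(24.4+20.3) = 0.546.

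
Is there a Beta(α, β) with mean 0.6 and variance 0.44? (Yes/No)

No

The Beta variance bound is σ² < μ(1−μ).
Here μ(1−μ) = 0.6×0.4 = 0.24, and 0.44 ≥ 0.24.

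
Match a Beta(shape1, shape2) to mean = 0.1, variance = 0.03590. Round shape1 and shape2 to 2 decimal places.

shape1 = 0.15, shape2 = 1.36

Let s = shape1+shape2. The Beta variance is μ(1−μ)/(s+1).
So s+1 = μ(1−μ)/σ² = (0.1×0.9)/0.03590 = 0.09/0.03590 = 2.5070, giving s = 1.5070.
Then shape1 = μs = 0.1×1.5070 = 0.15 and shape2 = (1−μ)s = 0.9×1.5070 = 1.36.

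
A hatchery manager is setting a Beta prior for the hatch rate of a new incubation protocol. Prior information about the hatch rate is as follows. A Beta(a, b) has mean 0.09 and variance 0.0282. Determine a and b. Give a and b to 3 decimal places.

Let s = a+b. The Beta variance is μ(1−μ)/(s+1).
So s+1 = μ(1−μ)/σ² = (0.09×0.91)/0.0282 = 0.0819/0.0282 = 2.9043, giving s = 1.9043.
Then a = μs = 0.09×1.9043 = 0.171 and b = (1−μ)s = 0.91×1.9043 = 1.733.

a = 0.171, b = 1.733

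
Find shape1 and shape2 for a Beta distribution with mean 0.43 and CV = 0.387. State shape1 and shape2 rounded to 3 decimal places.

shape1 = 3.376, shape2 = 4.475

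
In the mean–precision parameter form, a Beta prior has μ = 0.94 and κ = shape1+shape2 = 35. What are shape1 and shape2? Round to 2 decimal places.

shape1 = 32.90, shape2 = 2.10

Split κ in proportion μ : (1−μ): shape1 = 0.94·35 = 32.90, shape2 = 35 − 32.90 = 2.10.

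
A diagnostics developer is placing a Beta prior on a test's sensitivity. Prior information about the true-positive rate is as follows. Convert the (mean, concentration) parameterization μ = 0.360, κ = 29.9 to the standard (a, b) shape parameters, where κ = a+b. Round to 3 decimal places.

a = 10.764, b = 19.136

a = μκ = 0.360×29.9 = 10.764 and b = (1−μ)κ = 0.640×29.9 = 19.136.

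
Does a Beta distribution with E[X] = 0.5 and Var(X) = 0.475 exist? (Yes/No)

A Beta with mean μ has variance μ(1−μ)/(α+β+1) < μ(1−μ).
Here μ(1−μ) = 0.5×0.5 = 0.25, and 0.475 ≥ 0.25.

No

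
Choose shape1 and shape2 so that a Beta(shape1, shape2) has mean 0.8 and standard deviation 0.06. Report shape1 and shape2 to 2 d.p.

shape1 = 34.76, shape2 = 8.69

σ² = 0.06² = 0.0036.
With s = shape1+shape2, Var = μ(1−μ)/(s+1), so s+1 = (0.8×0.2)/0.0036 = 44.4444 and s = 43.4444.
shape1 = μs = 34.76, shape2 = (1−μ)s = 8.69.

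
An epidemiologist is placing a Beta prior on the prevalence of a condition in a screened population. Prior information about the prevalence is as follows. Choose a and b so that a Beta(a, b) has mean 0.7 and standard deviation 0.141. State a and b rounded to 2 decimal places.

a = 6.69, b = 2.87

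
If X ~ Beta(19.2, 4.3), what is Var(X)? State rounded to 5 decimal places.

μ = 19.2/23.5 = 0.817021; Var = μ(1−μ)/(α+β+1) = 0.1494975/24.5 = 0.00610.

0.00610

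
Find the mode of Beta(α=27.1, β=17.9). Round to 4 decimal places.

0.6070

The density x^(α−1)(1−x)^(β−1) is maximised at (α−1)/(α+β−2) = 26.1/43.0 = 0.6070.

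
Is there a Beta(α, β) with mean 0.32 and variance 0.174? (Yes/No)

The Beta variance bound is σ² < μ(1−μ).
Here μ(1−μ) = 0.32×0.68 = 0.2176, and 0.174 < 0.2176.

Yes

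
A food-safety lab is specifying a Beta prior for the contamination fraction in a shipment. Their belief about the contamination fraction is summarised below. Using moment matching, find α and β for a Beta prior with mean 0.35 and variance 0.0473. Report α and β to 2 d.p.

α = 1.33, β = 2.48

By moment matching, α+β = μ(1−μ)/σ² − 1 = (0.35·0.65)/0.0473 − 1 = 4.8097 − 1 = 3.8097.
Since α/(α+β) = μ, α = 0.35·3.8097 = 1.33 and β = 0.65·3.8097 = 2.48.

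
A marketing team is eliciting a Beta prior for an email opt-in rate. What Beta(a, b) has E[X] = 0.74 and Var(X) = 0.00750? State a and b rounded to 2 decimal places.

By moment matching, a+b = μ(1−μ)/σ² − 1 = (0.74·0.26)/0.00750 − 1 = 25.6533 − 1 = 24.6533.
Since a/(a+b) = μ, a = 0.74·24.6533 = 18.24 and b = 0.26·24.6533 = 6.41.

a = 18.24, b = 6.41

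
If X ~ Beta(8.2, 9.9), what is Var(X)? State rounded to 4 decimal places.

0.0130

Var = αβ/[(α+β)²(α+β+1)] = (8.2×9.9)/(18.1²×19.1) = 81.18/6257.351 = 0.0130.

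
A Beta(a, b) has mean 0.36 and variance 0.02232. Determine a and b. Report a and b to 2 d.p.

Write ν = a+b; then a = μν and Var = μ(1−μ)/(ν+1).
ν = μ(1−μ)/Var − 1 = 0.2304/0.02232 − 1 = 9.3226.
a = 0.36·9.3226 = 3.36, b = 0.64·9.3226 = 5.97.

a = 3.36, b = 5.97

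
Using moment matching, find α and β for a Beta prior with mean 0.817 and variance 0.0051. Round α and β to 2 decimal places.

α = 23.13, β = 5.18

By moment matching, α+β = μ(1−μ)/σ² − 1 = (0.817·0.183)/0.0051 − 1 = 29.3159 − 1 = 28.3159.
Since α/(α+β) = μ, α = 0.817·28.3159 = 23.13 and β = 0.183·28.3159 = 5.18.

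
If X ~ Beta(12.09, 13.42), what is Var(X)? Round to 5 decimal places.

α+β = 25.51 and αβ = 162.2478, so Var = αβ/[(α+β)²(α+β+1)] = 162.2478/17251.650251 = 0.00940.

0.00940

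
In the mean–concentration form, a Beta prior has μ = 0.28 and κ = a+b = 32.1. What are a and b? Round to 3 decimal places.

a = 8.988, b = 23.112

Split κ in proportion μ : (1−μ): a = 0.28·32.1 = 8.988, b = 32.1 − 8.988 = 23.112.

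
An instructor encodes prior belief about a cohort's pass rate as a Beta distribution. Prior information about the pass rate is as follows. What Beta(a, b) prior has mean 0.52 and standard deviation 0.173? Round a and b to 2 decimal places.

First σ² = 0.029929. Setting a = μn, b = (1−μ)n with n = a+b,
μ(1−μ)/(n+1) = 0.029929 ⇒ n+1 = 0.2496/0.029929 = 8.3397 ⇒ n = 7.3397.
Hence a = 0.52×7.3397 = 3.82, b = 0.48×7.3397 = 3.52.

a = 3.82, b = 3.52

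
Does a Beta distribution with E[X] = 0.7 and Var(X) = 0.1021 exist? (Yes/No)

For any Beta, Var(X) < E[X]·(1−E[X]).
Here μ(1−μ) = 0.7×0.3 = 0.21, and 0.1021 < 0.21.

Yes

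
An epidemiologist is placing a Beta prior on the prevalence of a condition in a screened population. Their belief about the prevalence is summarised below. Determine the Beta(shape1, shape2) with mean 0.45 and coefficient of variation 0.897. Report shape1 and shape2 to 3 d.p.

shape1 = 0.234, shape2 = 0.285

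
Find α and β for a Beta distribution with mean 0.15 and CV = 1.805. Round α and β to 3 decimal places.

σ = CV·μ = 1.805×0.15 = 0.27075, so σ² = 0.073306.
s+1 = μ(1−μ)/σ² = 0.1275/0.073306 = 1.7393, so s = α+β = 0.7393.
α = μs = 0.111, β = (1−μ)s = 0.628.

α = 0.111, β = 0.628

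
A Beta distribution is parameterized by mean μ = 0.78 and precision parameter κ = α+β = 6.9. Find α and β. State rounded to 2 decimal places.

α = μκ = 0.78×6.9 = 5.38 and β = (1−μ)κ = 0.22×6.9 = 1.52.

α = 5.38, β = 1.52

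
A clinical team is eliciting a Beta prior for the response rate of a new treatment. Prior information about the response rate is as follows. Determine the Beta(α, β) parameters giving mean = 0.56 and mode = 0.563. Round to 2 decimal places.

Let s = α+β. Mean gives α = μs = 0.56s; mode gives (α−1)/(s−2) = 0.563.
Substituting: 0.56s − 1 = 0.563(s−2) = 0.563s − 1.126, so -0.003s = -0.126 and s = 42.0000.
Then α = 0.56×42.0000 = 23.52 and β = s−α = 18.48.

α = 23.52, β = 18.48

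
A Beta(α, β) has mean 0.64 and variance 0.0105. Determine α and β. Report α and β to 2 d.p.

Let s = α+β. The Beta variance is μ(1−μ)/(s+1).
So s+1 = μ(1−μ)/σ² = (0.64×0.36)/0.0105 = 0.2304/0.0105 = 21.9429, giving s = 20.9429.
Then α = μs = 0.64×20.9429 = 13.40 and β = (1−μ)s = 0.36×20.9429 = 7.54.

α = 13.40, β = 7.54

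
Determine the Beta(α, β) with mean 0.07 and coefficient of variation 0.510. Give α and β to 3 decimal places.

σ = CV·μ = 0.510×0.07 = 0.03570, so σ² = 0.001274.
s+1 = μ(1−μ)/σ² = 0.0651/0.001274 = 51.0793, so s = α+β = 50.0793.
α = μs = 3.506, β = (1−μ)s = 46.574.

α = 3.506, β = 46.574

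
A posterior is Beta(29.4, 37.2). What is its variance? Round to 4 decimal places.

μ = 29.4/66.6 = 0.441441; Var = μ(1−μ)/(α+β+1) = 0.2465709/67.6 = 0.0036.

0.0036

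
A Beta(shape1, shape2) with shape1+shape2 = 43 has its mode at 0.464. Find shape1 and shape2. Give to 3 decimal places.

shape1 = 20.024, shape2 = 22.976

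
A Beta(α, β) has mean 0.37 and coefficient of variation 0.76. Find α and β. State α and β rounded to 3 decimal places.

σ = CV·μ = 0.76×0.37 = 0.28120, so σ² = 0.079073.
s+1 = μ(1−μ)/σ² = 0.2331/0.079073 = 2.9479, so s = α+β = 1.9479.
α = μs = 0.721, β = (1−μ)s = 1.227.

α = 0.721, β = 1.227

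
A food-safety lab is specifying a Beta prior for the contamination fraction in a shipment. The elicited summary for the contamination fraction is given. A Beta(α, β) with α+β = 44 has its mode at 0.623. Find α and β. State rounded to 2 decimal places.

Since the density peak of Beta(α,β) is at (α−1)/(α+β−2),
α = 1 + 0.623(44−2) = 27.17 and β = 44 − 27.17 = 16.83.

α = 27.17, β = 16.83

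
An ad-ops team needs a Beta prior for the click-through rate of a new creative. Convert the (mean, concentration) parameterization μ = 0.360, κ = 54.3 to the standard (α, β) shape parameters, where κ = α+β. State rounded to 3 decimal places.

α = 19.548, β = 34.752

α = μκ = 0.360×54.3 = 19.548 and β = (1−μ)κ = 0.640×54.3 = 34.752.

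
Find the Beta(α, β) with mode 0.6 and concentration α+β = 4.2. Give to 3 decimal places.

α = 2.320, β = 1.880

Mode = (α−1)/(κ−2) with κ = α+β, so α−1 = 0.6·2.2 = 1.320.
α = 2.320; β = κ − α = 1.880.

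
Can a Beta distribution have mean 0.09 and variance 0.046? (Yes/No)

Yes

A Beta with mean μ has variance μ(1−μ)/(α+β+1) < μ(1−μ).
Here μ(1−μ) = 0.09×0.91 = 0.0819, and 0.046 < 0.0819.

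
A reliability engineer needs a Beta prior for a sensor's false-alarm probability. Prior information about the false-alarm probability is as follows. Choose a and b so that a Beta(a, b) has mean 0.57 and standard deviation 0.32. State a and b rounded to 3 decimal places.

a = 0.794, b = 0.599

First σ² = 0.1024. Setting a = μn, b = (1−μ)n with n = a+b,
μ(1−μ)/(n+1) = 0.1024 ⇒ n+1 = 0.2451/0.1024 = 2.3936 ⇒ n = 1.3936.
Hence a = 0.57×1.3936 = 0.794, b = 0.43×1.3936 = 0.599.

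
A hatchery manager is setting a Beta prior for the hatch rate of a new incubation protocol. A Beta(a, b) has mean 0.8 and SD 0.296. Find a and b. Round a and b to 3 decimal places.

First σ² = 0.087616. Setting a = μn, b = (1−μ)n with n = a+b,
μ(1−μ)/(n+1) = 0.087616 ⇒ n+1 = 0.16/0.087616 = 1.8262 ⇒ n = 0.8262.
Hence a = 0.8×0.8262 = 0.661, b = 0.2×0.8262 = 0.165.

a = 0.661, b = 0.165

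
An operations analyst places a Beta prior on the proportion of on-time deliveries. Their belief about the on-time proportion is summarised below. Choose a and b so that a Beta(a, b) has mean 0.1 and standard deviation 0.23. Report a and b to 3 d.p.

a = 0.070, b = 0.631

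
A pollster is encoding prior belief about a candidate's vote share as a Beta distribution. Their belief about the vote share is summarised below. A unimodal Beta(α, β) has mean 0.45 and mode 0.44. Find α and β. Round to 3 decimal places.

With s = α+β: μ = α/s and mode = (α−1)/(s−2). Eliminating α = μs,
μs − 1 = m(s−2) ⇒ s(μ−m) = 1−2m ⇒ s = 0.12/0.01 = 12.0000.
So α = μs = 5.400, β = (1−μ)s = 6.600.

α = 5.400, β = 6.600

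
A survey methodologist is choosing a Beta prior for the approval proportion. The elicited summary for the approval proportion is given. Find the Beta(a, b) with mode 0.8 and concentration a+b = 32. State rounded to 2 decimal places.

a = 25.00, b = 7.00

For a,b>1 the mode is (a−1)/(a+b−2), so a = mode·(κ−2)+1 = 0.8×30+1 = 25.00.
And b = (1−mode)·(κ−2)+1 = 0.2×30+1 = 7.00.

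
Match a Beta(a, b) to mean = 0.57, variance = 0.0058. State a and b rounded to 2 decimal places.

a = 23.52, b = 17.74

Write ν = a+b; then a = μν and Var = μ(1−μ)/(ν+1).
ν = μ(1−μ)/Var − 1 = 0.2451/0.0058 − 1 = 41.2586.
a = 0.57·41.2586 = 23.52, b = 0.43·41.2586 = 17.74.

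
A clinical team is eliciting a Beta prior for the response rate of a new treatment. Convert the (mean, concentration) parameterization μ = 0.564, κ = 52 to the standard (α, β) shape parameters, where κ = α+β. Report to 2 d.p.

Split κ in proportion μ : (1−μ): α = 0.564·52 = 29.33, β = 52 − 29.33 = 22.67.

α = 29.33, β = 22.67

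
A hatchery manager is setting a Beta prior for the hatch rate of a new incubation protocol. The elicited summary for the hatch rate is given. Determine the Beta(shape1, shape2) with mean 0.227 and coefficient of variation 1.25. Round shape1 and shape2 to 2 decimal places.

shape1 = 0.27, shape2 = 0.91

σ = CV·μ = 1.25×0.227 = 0.28375, so σ² = 0.080514.
s+1 = μ(1−μ)/σ² = 0.175471/0.080514 = 2.1794, so s = shape1+shape2 = 1.1794.
shape1 = μs = 0.27, shape2 = (1−μ)s = 0.91.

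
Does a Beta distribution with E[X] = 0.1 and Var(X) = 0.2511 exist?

No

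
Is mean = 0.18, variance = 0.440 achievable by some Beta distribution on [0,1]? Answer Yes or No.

No

For any Beta, Var(X) < E[X]·(1−E[X]).
Here μ(1−μ) = 0.18×0.82 = 0.1476, and 0.440 ≥ 0.1476.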